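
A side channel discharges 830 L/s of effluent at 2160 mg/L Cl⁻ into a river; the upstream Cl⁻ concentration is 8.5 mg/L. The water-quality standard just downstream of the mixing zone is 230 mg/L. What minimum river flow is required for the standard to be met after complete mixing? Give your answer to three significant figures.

Set C_mix = 230: (Q·8.500 + 830.0·2160) / (Q + 830.0) = 230
→ Q = 830.0·(2160 − 230)/(230 − 8.500) = 7232 L/s.

7230 L/s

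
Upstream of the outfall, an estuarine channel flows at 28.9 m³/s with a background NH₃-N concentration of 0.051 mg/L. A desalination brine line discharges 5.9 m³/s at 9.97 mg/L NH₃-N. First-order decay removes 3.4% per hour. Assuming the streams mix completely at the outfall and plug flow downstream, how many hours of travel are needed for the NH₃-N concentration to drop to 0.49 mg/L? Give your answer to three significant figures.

Flow-weighted average: C = (28.90·0.05100 + 5.900·9.970) / 34.80 = 60.30/34.80 = 1.733 mg/L.
3.4%/h lost → k = −ln(1 − 0.034) = 0.03459 h⁻¹.
1.733·exp(−k·t) = 0.49 → t = ln(1.733/0.49)/k = 131400 s = 36.51 h.

36.5 h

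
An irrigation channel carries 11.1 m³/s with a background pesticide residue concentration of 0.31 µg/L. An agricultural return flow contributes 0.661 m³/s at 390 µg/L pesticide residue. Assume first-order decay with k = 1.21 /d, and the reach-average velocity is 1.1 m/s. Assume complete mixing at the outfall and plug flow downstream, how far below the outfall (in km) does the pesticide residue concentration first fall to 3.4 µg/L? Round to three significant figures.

147 km

After mixing, C = (11.10·0.3100 + 0.6610·390.0) / 11.76 = 261.2/11.76 = 22.21 µg/L.
Set 22.21·exp(−k·t) = 3.4 → t = ln(22.21/3.4)/k = 134000 s = 37.23 h.
Distance = v·t = 1.1·134000 = 147400 m = 147.4 km.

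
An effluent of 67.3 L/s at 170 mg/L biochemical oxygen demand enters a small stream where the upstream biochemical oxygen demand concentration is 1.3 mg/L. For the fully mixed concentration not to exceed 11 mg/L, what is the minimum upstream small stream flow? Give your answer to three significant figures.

1100 L/s

Set C_mix = 11: (Q·1.300 + 67.30·170.0) / (Q + 67.30) = 11
→ Q = 67.30·(170.0 − 11)/(11 − 1.300) = 1103 L/s.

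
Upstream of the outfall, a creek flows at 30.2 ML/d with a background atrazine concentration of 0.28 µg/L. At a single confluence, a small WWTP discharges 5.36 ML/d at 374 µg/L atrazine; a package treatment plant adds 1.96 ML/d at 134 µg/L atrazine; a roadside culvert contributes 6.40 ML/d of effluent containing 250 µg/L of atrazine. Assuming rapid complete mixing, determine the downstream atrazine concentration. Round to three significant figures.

After mixing, C = (30.20·0.2800 + 5.360·374.0 + 1.960·134.0 + 6.400·250.0) / 43.92 = 3876/43.92 = 88.25 µg/L.

88.2 µg/L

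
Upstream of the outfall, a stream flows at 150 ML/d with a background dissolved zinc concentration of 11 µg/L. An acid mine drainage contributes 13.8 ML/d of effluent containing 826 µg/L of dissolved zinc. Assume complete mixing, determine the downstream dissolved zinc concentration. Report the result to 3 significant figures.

79.7 µg/L

After mixing, C = (150.0·11.00 + 13.80·826.0) / 163.8 = 13050/163.8 = 79.66 µg/L.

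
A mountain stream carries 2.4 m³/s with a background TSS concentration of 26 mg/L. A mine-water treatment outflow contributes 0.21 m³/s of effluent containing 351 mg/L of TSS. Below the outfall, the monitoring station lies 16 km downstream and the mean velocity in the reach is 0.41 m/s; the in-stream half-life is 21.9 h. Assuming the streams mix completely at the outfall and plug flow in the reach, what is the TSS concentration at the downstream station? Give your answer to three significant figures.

Mixed concentration C = ΣQC/ΣQ = (2.400·26.00 + 0.2100·351.0) / 2.610 = 136.1/2.610 = 52.15 mg/L.
Travel time t = 16·1000 / 0.41 = 39020 s = 10.84 h.
Half-life 21.9 h → k = ln 2 / 21.9 = 0.03165 h⁻¹ = 0.7596 d⁻¹.
After decay, C = 52.15 × e^(−kt) = 52.15 × 0.7096 = 37.00 mg/L.

37.0 mg/L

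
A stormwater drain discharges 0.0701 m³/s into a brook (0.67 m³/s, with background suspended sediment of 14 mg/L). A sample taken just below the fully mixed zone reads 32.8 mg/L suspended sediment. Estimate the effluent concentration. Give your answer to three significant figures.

212 mg/L

Mass balance: 0.6700·14.00 + 0.07010·Cₑ = 0.7401·32.80
→ Cₑ = (0.7401·32.80 − 0.6700·14.00) / 0.07010 = 212.5 mg/L.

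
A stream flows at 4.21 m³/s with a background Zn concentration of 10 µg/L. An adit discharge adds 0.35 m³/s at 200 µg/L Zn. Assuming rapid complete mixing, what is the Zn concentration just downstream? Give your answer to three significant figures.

24.6 µg/L

Mixed concentration C = ΣQC/ΣQ = (4.210·10.00 + 0.3500·200.0) / 4.560 = 112.1/4.560 = 24.58 µg/L.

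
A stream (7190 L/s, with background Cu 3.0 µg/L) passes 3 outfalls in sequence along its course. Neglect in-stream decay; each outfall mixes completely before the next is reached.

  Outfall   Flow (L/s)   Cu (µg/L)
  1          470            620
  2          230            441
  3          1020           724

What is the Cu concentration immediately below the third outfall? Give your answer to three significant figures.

129 µg/L

Outfall 1: combined Q = 7660 L/s; C = (7190·3.000 + 470.0·620.0)/7660 = 40.86 µg/L.
Outfall 2: combined Q = 7890 L/s; C = (7660·40.86 + 230.0·441.0)/7890 = 52.52 µg/L.
Outfall 3: combined Q = 8910 L/s; C = (7890·52.52 + 1020·724.0)/8910 = 129.4 µg/L.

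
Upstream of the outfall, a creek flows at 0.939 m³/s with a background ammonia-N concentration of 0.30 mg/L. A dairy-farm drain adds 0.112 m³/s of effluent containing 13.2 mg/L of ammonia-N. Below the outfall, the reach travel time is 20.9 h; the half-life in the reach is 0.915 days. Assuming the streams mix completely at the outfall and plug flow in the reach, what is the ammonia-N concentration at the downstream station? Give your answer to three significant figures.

Mixed concentration C = ΣQC/ΣQ = (0.9390·0.3000 + 0.1120·13.20) / 1.051 = 1.760/1.051 = 1.675 mg/L.
Half-life 0.915 d → k = ln 2 / 0.915 = 0.7575 d⁻¹.
Applying C = C₀e^(−kt): 1.675 × 0.5170 = 0.8658 mg/L.

0.866 mg/L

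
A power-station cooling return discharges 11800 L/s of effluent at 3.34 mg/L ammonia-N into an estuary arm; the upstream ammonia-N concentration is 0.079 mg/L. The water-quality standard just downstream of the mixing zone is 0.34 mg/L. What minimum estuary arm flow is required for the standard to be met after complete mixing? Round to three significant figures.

136000 L/s

Set C_mix = 0.34: (Q·0.07900 + 11800·3.340) / (Q + 11800) = 0.34
→ Q = 11800·(3.340 − 0.34)/(0.34 − 0.07900) = 135600 L/s.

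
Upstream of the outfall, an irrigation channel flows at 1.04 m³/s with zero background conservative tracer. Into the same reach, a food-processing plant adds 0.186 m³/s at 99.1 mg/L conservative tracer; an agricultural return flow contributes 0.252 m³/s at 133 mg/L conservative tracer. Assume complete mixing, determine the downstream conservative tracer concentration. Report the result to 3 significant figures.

Mass balance: C = (1.040·0 + 0.1860·99.10 + 0.2520·133.0) / 1.478 = 51.95/1.478 = 35.15 mg/L.

35.1 mg/L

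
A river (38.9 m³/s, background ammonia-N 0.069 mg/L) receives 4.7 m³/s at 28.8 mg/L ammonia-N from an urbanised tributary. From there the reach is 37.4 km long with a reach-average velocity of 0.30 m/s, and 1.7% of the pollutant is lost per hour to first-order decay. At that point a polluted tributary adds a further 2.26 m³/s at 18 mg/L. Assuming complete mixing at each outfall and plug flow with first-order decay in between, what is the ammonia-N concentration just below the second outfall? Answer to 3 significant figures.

Conservation of mass: C = (38.90·0.06900 + 4.700·28.80) / 43.60 = 138.0/43.60 = 3.166 mg/L; combined flow 43.60 m³/s.
Travel time t = 37.4·1000 / 0.30 = 124700 s = 34.63 h.
1.7%/h lost → k = −ln(1 − 0.017) = 0.01715 h⁻¹.
Applying C = C₀e^(−kt): 3.166 × 0.5522 = 1.748 mg/L.
Second outfall: C = (43.60·1.748 + 2.260·18.00)/45.86 = 2.549 mg/L.

2.55 mg/L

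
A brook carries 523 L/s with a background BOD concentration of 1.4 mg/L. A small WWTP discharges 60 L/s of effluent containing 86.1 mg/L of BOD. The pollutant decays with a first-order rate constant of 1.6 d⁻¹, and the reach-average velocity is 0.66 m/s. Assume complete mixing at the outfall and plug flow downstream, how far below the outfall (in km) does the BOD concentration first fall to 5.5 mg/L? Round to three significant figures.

21.7 km

Mass balance: C = (523.0·1.400 + 60.00·86.10) / 583.0 = 5898/583.0 = 10.12 mg/L.
Set 10.12·exp(−k·t) = 5.5 → t = ln(10.12/5.5)/k = 32910 s = 9.142 h.
Distance = v·t = 0.66·32910 = 21720 m = 21.72 km.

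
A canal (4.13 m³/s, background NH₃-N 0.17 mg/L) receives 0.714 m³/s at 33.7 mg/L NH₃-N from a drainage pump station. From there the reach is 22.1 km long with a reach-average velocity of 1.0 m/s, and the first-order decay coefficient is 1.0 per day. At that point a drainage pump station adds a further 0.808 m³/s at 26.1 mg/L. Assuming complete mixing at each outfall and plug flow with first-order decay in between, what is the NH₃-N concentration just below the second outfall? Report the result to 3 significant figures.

7.12 mg/L

After mixing, C = (4.130·0.1700 + 0.7140·33.70) / 4.844 = 24.76/4.844 = 5.112 mg/L; combined flow 4.844 m³/s.
Travel time t = 22.1·1000 / 1.0 = 22100 s = 6.139 h.
After decay, C = 5.112 × e^(−kt) = 5.112 × 0.7743 = 3.958 mg/L.
Second outfall: C = (4.844·3.958 + 0.8080·26.10)/5.652 = 7.124 mg/L.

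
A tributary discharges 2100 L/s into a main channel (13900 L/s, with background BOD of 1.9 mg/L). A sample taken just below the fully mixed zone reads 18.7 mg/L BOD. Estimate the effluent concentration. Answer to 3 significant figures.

Mass balance: 13900·1.900 + 2100·Cₑ = 16000·18.70
→ Cₑ = (16000·18.70 − 13900·1.900) / 2100 = 129.9 mg/L.

130 mg/L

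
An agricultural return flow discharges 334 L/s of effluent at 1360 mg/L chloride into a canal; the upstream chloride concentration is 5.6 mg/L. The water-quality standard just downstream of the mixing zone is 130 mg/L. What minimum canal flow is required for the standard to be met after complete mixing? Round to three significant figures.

Set C_mix = 130: (Q·5.600 + 334.0·1360) / (Q + 334.0) = 130
→ Q = 334.0·(1360 − 130)/(130 − 5.600) = 3302 L/s.

3300 L/s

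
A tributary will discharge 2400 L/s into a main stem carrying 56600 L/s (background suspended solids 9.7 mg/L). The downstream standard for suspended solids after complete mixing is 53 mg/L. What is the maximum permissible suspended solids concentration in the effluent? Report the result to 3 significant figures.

1070 mg/L

At the limit, (Qr·Cr + Qe·Cₑ)/(Qr + Qe) = 53:
Cₑ = (59000·53 − 56600·9.700) / 2400 = 1074 mg/L.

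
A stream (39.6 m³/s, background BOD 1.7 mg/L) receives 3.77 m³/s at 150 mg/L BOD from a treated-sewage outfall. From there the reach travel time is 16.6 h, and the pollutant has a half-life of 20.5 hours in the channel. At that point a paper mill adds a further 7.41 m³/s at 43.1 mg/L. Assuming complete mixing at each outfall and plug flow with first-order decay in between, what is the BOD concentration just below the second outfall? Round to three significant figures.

Mass balance: C = (39.60·1.700 + 3.770·150.0) / 43.37 = 632.8/43.37 = 14.59 mg/L; combined flow 43.37 m³/s.
Half-life 20.5 h → k = ln 2 / 20.5 = 0.03381 h⁻¹ = 0.8115 d⁻¹.
Applying C = C₀e^(−kt): 14.59 × 0.5705 = 8.324 mg/L.
Second outfall: C = (43.37·8.324 + 7.410·43.10)/50.78 = 13.40 mg/L.

13.4 mg/L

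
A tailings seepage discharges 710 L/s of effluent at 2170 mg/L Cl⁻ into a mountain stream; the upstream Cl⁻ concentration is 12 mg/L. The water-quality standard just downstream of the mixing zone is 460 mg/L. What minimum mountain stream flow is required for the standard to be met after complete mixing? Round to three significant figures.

2710 L/s

Set C_mix = 460: (Q·12.00 + 710.0·2170) / (Q + 710.0) = 460
→ Q = 710.0·(2170 − 460)/(460 − 12.00) = 2710 L/s.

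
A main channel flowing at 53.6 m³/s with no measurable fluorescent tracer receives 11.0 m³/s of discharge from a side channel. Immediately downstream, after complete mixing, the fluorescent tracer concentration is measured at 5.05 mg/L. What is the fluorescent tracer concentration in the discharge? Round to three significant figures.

Mass balance: 53.60·0 + 11.00·Cₑ = 64.60·5.050
→ Cₑ = (64.60·5.050 − 53.60·0) / 11.00 = 29.66 mg/L.

29.7 mg/L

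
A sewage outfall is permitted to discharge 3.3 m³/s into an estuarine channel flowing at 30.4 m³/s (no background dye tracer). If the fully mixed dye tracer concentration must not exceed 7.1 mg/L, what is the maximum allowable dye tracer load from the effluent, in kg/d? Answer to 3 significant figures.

Mass balance at the limit: 30.40·0 + 3.300·Cₑ = 33.70·7.1 → Cₑ = 72.51 mg/L.
Load = 3.300 m³/s × 72.51 g/m³ × 86 400 s/d = 20670 kg/d.

20700 kg/d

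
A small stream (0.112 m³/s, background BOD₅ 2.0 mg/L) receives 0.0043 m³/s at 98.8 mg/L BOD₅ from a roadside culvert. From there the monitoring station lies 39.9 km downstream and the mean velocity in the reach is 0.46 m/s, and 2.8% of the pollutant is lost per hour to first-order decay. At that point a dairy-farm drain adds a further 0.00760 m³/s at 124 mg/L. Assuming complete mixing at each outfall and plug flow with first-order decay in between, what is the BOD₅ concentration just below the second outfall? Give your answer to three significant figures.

10.2 mg/L

Flow-weighted average: C = (0.1120·2.000 + 0.004300·98.80) / 0.1163 = 0.6488/0.1163 = 5.579 mg/L; combined flow 0.1163 m³/s.
Travel time t = 39.9·1000 / 0.46 = 86740 s = 24.09 h.
2.8%/h lost → k = −ln(1 − 0.028) = 0.02840 h⁻¹.
After decay, C = 5.579 × e^(−kt) = 5.579 × 0.5045 = 2.814 mg/L.
At the second outfall, C = (0.1163·2.814 + 0.007600·124.0) / (0.1163 + 0.007600) = 10.25 mg/L.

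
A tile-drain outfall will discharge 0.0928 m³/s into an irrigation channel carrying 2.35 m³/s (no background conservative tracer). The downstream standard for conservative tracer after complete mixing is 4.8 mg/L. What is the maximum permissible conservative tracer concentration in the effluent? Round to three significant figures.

126 mg/L

At the limit, (Qr·Cr + Qe·Cₑ)/(Qr + Qe) = 4.8:
Cₑ = (2.443·4.8 − 2.350·0) / 0.09280 = 126.4 mg/L.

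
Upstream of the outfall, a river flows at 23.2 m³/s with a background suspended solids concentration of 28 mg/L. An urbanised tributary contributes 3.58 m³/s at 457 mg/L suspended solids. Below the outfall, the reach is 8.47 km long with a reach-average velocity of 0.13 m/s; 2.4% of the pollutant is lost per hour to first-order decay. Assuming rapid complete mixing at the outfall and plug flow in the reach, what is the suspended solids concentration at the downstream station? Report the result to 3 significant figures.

55.0 mg/L

After mixing, C = (23.20·28.00 + 3.580·457.0) / 26.78 = 2286/26.78 = 85.35 mg/L.
Travel time t = 8.47·1000 / 0.13 = 65150 s = 18.10 h.
2.4%/h lost → k = −ln(1 − 0.024) = 0.02429 h⁻¹.
After decay, C = 85.35 × e^(−kt) = 85.35 × 0.6443 = 54.99 mg/L.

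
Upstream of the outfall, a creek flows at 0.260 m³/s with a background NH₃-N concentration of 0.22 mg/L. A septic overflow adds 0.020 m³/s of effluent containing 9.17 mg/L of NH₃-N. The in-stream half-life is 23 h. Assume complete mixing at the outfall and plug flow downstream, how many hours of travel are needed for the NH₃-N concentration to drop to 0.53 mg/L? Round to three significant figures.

16.0 h

Mass balance: C = (0.2600·0.2200 + 0.02000·9.170) / 0.2800 = 0.2406/0.2800 = 0.8593 mg/L.
Half-life 23 h → k = ln 2 / 23 = 0.03014 h⁻¹ = 0.7233 d⁻¹.
0.8593·exp(−k·t) = 0.53 → t = ln(0.8593/0.53)/k = 57720 s = 16.03 h.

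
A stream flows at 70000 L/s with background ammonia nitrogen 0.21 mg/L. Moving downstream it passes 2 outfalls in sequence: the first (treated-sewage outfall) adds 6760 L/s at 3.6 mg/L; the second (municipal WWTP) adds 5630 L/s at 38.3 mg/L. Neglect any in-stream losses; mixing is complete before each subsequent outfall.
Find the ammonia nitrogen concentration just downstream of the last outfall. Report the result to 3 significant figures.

3.09 mg/L

Outfall 1: combined Q = 76760 L/s; C = (70000·0.2100 + 6760·3.600)/76760 = 0.5085 mg/L.
Outfall 2: combined Q = 82390 L/s; C = (76760·0.5085 + 5630·38.30)/82390 = 3.091 mg/L.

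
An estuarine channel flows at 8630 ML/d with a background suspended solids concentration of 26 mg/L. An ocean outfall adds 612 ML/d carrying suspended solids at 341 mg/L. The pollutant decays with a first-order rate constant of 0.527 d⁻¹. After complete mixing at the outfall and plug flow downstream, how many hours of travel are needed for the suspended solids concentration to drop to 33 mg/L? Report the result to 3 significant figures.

After mixing, C = (8630·26.00 + 612.0·341.0) / 9242 = 433100/9242 = 46.86 mg/L.
46.86·exp(−k·t) = 33 → t = ln(46.86/33)/k = 57490 s = 15.97 h.

16.0 h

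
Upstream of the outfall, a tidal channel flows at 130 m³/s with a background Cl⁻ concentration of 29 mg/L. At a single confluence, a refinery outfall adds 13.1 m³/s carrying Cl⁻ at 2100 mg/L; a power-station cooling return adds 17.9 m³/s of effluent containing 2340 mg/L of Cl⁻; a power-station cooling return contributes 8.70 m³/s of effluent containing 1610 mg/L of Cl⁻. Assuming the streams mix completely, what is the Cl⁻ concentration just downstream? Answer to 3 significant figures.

514 mg/L

Mass balance: C = (130.0·29.00 + 13.10·2100 + 17.90·2340 + 8.700·1610) / 169.7 = 87170/169.7 = 513.7 mg/L.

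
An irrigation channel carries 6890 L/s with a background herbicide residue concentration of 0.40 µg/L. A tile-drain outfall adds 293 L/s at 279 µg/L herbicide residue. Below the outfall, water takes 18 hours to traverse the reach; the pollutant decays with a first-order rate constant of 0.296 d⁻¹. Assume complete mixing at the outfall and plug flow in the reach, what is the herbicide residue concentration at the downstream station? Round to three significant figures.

9.42 µg/L

Conservation of mass: C = (6890·0.4000 + 293.0·279.0) / 7183 = 84500/7183 = 11.76 µg/L.
First-order decay: C = 11.76·exp(−k·t) = 11.76·0.8009 = 9.422 µg/L.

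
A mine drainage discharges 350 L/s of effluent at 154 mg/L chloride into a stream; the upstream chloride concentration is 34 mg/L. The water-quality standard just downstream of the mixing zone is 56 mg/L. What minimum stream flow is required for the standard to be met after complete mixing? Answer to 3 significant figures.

Set C_mix = 56: (Q·34.00 + 350.0·154.0) / (Q + 350.0) = 56
→ Q = 350.0·(154.0 − 56)/(56 − 34.00) = 1559 L/s.

1560 L/s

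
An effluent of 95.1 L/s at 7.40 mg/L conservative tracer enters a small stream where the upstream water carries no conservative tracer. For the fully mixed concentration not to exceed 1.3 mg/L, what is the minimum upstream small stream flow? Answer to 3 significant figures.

Set C_mix = 1.3: (Q·0 + 95.10·7.400) / (Q + 95.10) = 1.3
→ Q = 95.10·(7.400 − 1.3)/(1.3 − 0) = 446.2 L/s.

446 L/s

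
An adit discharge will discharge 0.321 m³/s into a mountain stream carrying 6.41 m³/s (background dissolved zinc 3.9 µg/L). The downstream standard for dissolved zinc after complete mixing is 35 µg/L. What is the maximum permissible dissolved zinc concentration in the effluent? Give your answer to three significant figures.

656 µg/L

At the limit, (Qr·Cr + Qe·Cₑ)/(Qr + Qe) = 35:
Cₑ = (6.731·35 − 6.410·3.900) / 0.3210 = 656.0 µg/L.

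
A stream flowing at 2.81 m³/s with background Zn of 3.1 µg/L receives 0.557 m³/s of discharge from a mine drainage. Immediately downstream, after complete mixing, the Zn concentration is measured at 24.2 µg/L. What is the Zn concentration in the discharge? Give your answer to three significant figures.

Mass balance: 2.810·3.100 + 0.5570·Cₑ = 3.367·24.20
→ Cₑ = (3.367·24.20 − 2.810·3.100) / 0.5570 = 130.6 µg/L.

131 µg/L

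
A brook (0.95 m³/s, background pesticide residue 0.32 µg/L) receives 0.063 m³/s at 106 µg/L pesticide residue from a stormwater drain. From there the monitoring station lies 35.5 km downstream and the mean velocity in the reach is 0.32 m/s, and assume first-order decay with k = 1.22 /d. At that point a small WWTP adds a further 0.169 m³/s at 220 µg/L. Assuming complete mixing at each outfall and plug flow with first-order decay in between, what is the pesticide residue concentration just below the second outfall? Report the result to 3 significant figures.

32.7 µg/L

After mixing, C = (0.9500·0.3200 + 0.06300·106.0) / 1.013 = 6.982/1.013 = 6.892 µg/L; combined flow 1.013 m³/s.
Travel time t = 35.5·1000 / 0.32 = 110900 s = 30.82 h.
Applying C = C₀e^(−kt): 6.892 × 0.2088 = 1.439 µg/L.
Second outfall: C = (1.013·1.439 + 0.1690·220.0)/1.182 = 32.69 µg/L.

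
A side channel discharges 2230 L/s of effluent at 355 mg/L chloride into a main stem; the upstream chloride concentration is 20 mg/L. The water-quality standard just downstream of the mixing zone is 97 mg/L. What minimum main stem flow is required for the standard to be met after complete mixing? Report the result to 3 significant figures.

7470 L/s

Set C_mix = 97: (Q·20.00 + 2230·355.0) / (Q + 2230) = 97
→ Q = 2230·(355.0 − 97)/(97 − 20.00) = 7472 L/s.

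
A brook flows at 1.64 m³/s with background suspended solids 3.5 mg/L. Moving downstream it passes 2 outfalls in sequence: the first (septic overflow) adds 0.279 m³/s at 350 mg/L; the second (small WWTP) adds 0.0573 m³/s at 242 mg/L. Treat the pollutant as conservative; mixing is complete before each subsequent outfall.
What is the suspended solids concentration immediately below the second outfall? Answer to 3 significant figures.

Outfall 1: combined Q = 1.919 m³/s; C = (1.640·3.500 + 0.2790·350.0)/1.919 = 53.88 mg/L.
Outfall 2: combined Q = 1.976 m³/s; C = (1.919·53.88 + 0.05730·242.0)/1.976 = 59.33 mg/L.

59.3 mg/L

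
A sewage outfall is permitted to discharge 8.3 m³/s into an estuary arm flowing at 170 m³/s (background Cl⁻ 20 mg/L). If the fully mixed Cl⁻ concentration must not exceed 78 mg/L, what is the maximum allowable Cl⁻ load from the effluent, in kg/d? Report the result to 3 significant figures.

Mass balance at the limit: 170.0·20.00 + 8.300·Cₑ = 178.3·78 → Cₑ = 1266 mg/L.
Load = 8.300 m³/s × 1266 g/m³ × 86 400 s/d = 907800 kg/d.

908000 kg/d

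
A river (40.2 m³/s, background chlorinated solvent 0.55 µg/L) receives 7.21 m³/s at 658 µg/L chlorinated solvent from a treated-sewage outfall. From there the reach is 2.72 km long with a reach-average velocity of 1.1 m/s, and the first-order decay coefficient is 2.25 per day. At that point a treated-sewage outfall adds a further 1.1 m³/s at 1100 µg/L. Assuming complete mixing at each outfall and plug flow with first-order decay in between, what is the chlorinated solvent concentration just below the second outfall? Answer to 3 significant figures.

Flow-weighted average: C = (40.20·0.5500 + 7.210·658.0) / 47.41 = 4766/47.41 = 100.5 µg/L; combined flow 47.41 m³/s.
Travel time t = 2.72·1000 / 1.1 = 2473 s = 0.6869 h.
First-order decay: C = 100.5·exp(−k·t) = 100.5·0.9376 = 94.26 µg/L.
Second outfall: C = (47.41·94.26 + 1.100·1100)/48.51 = 117.1 µg/L.

117 µg/L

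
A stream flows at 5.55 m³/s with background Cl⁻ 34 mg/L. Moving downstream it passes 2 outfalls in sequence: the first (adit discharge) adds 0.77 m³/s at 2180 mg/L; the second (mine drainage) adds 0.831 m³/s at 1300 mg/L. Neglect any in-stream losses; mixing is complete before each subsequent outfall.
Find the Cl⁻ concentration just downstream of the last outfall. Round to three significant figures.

412 mg/L

Outfall 1: combined Q = 6.320 m³/s; C = (5.550·34.00 + 0.7700·2180)/6.320 = 295.5 mg/L.
Outfall 2: combined Q = 7.151 m³/s; C = (6.320·295.5 + 0.8310·1300)/7.151 = 412.2 mg/L.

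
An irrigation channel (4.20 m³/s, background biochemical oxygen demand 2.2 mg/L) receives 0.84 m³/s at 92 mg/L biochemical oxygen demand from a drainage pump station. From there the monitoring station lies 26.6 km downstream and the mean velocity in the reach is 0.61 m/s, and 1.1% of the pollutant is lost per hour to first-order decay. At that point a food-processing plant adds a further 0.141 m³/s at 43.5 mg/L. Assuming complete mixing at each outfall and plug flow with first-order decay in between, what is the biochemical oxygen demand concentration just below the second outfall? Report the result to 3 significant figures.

15.8 mg/L

After mixing, C = (4.200·2.200 + 0.8400·92.00) / 5.040 = 86.52/5.040 = 17.17 mg/L; combined flow 5.040 m³/s.
Travel time t = 26.6·1000 / 0.61 = 43610 s = 12.11 h.
1.1%/h lost → k = −ln(1 − 0.011) = 0.01106 h⁻¹.
First-order decay: C = 17.17·exp(−k·t) = 17.17·0.8746 = 15.01 mg/L.
Second outfall: C = (5.040·15.01 + 0.1410·43.50)/5.181 = 15.79 mg/L.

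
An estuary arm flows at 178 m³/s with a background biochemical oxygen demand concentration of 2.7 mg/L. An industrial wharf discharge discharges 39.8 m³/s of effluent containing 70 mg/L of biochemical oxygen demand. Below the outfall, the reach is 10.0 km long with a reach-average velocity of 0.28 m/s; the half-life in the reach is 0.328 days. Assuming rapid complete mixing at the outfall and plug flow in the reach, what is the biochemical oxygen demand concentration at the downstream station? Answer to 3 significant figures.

Mass balance: C = (178.0·2.700 + 39.80·70.00) / 217.8 = 3267/217.8 = 15.00 mg/L.
Travel time t = 10.0·1000 / 0.28 = 35710 s = 9.921 h.
Half-life 0.328 d → k = ln 2 / 0.328 = 2.113 d⁻¹.
First-order decay: C = 15.00·exp(−k·t) = 15.00·0.4175 = 6.261 mg/L.

6.26 mg/L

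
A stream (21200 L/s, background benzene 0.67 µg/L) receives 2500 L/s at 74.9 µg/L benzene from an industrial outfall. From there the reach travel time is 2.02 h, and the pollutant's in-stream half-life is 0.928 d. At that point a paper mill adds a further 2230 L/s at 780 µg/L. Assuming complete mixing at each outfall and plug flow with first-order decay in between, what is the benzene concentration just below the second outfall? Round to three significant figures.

Flow-weighted average: C = (21200·0.6700 + 2500·74.90) / 23700 = 201500/23700 = 8.500 µg/L; combined flow 23700 L/s.
Half-life 0.928 d → k = ln 2 / 0.928 = 0.7469 d⁻¹.
After decay, C = 8.500 × e^(−kt) = 8.500 × 0.9391 = 7.982 µg/L.
Second outfall: C = (23700·7.982 + 2230·780.0)/25930 = 74.38 µg/L.

74.4 µg/L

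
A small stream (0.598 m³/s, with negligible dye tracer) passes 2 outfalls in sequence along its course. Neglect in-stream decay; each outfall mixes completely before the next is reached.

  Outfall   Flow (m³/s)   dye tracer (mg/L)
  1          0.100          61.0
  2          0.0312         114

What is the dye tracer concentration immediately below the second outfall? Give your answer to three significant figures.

13.2 mg/L

After outfall 1: Q = 0.5980 + 0.1000 = 0.6980 m³/s; C = (0.5980·0 + 0.1000·61.00)/0.6980 = 8.739 mg/L.
After outfall 2: Q = 0.6980 + 0.03120 = 0.7292 m³/s; C = (0.6980·8.739 + 0.03120·114.0)/0.7292 = 13.24 mg/L.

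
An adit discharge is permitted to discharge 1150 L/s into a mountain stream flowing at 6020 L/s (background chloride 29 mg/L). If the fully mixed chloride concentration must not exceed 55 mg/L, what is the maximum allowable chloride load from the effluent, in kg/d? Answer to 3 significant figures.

19000 kg/d

Mass balance at the limit: 6020·29.00 + 1150·Cₑ = 7170·55 → Cₑ = 191.1 mg/L.
1150 L/s = 1.150 m³/s. Load = 1.150 m³/s × 191.1 g/m³ × 86 400 s/d = 18990 kg/d.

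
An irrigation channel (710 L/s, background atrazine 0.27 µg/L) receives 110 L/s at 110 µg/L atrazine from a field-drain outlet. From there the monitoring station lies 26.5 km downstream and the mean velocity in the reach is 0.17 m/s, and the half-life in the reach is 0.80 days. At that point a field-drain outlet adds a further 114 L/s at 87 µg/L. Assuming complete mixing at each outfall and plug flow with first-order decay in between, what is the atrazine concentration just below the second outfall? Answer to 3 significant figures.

13.4 µg/L

Mixed concentration C = ΣQC/ΣQ = (710.0·0.2700 + 110.0·110.0) / 820.0 = 12290/820.0 = 14.99 µg/L; combined flow 820.0 L/s.
Travel time t = 26.5·1000 / 0.17 = 155900 s = 43.30 h.
Half-life 0.80 d → k = ln 2 / 0.80 = 0.8664 d⁻¹.
Applying C = C₀e^(−kt): 14.99 × 0.2095 = 3.140 µg/L.
At the second outfall, C = (820.0·3.140 + 114.0·87.00) / (820.0 + 114.0) = 13.38 µg/L.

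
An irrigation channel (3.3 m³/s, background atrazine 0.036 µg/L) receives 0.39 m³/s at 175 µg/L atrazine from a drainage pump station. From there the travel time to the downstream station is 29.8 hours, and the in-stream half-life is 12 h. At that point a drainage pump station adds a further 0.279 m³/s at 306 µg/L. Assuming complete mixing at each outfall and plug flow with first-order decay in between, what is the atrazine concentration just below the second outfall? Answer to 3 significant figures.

24.6 µg/L

Flow-weighted average: C = (3.300·0.03600 + 0.3900·175.0) / 3.690 = 68.37/3.690 = 18.53 µg/L; combined flow 3.690 m³/s.
Half-life 12 h → k = ln 2 / 12 = 0.05776 h⁻¹ = 1.386 d⁻¹.
Applying C = C₀e^(−kt): 18.53 × 0.1788 = 3.313 µg/L.
Second outfall: C = (3.690·3.313 + 0.2790·306.0)/3.969 = 24.59 µg/L.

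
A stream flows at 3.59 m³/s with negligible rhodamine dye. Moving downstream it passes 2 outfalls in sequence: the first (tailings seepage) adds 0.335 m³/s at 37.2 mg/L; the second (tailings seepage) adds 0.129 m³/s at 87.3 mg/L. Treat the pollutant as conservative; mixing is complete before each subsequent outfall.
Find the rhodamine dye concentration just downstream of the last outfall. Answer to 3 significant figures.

5.85 mg/L

After outfall 1: Q = 3.590 + 0.3350 = 3.925 m³/s; C = (3.590·0 + 0.3350·37.20)/3.925 = 3.175 mg/L.
After outfall 2: Q = 3.925 + 0.1290 = 4.054 m³/s; C = (3.925·3.175 + 0.1290·87.30)/4.054 = 5.852 mg/L.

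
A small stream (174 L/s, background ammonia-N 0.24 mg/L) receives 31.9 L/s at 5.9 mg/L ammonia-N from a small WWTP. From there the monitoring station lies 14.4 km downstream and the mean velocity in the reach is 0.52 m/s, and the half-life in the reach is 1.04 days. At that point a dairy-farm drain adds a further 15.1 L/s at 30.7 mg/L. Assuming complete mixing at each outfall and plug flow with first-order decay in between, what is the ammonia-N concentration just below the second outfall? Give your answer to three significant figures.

After mixing, C = (174.0·0.2400 + 31.90·5.900) / 205.9 = 230.0/205.9 = 1.117 mg/L; combined flow 205.9 L/s.
Travel time t = 14.4·1000 / 0.52 = 27690 s = 7.692 h.
Half-life 1.04 d → k = ln 2 / 1.04 = 0.6665 d⁻¹.
First-order decay: C = 1.117·exp(−k·t) = 1.117·0.8077 = 0.9021 mg/L.
At the second outfall, C = (205.9·0.9021 + 15.10·30.70) / (205.9 + 15.10) = 2.938 mg/L.

2.94 mg/L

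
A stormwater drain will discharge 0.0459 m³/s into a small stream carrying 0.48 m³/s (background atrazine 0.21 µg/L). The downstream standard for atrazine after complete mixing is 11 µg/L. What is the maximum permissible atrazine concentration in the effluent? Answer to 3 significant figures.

At the limit, (Qr·Cr + Qe·Cₑ)/(Qr + Qe) = 11:
Cₑ = (0.5259·11 − 0.4800·0.2100) / 0.04590 = 123.8 µg/L.

124 µg/L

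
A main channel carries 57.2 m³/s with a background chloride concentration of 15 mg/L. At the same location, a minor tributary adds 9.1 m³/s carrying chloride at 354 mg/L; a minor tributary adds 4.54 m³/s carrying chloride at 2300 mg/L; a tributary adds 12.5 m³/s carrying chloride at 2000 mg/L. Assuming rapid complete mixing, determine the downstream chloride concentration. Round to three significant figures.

474 mg/L

Mixed concentration C = ΣQC/ΣQ = (57.20·15.00 + 9.100·354.0 + 4.540·2300 + 12.50·2000) / 83.34 = 39520/83.34 = 474.2 mg/L.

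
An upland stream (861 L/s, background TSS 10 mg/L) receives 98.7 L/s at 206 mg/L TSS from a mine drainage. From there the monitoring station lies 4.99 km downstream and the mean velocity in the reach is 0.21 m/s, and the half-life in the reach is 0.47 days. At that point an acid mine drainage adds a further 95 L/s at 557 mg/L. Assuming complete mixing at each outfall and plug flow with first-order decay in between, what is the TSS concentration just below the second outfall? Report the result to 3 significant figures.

Mass balance: C = (861.0·10.00 + 98.70·206.0) / 959.7 = 28940/959.7 = 30.16 mg/L; combined flow 959.7 L/s.
Travel time t = 4.99·1000 / 0.21 = 23760 s = 6.601 h.
Half-life 0.47 d → k = ln 2 / 0.47 = 1.475 d⁻¹.
Decay over the reach: 30.16·exp(−kt) = 30.16·0.6666 = 20.10 mg/L.
Second outfall: C = (959.7·20.10 + 95.00·557.0)/1055 = 68.46 mg/L.

68.5 mg/L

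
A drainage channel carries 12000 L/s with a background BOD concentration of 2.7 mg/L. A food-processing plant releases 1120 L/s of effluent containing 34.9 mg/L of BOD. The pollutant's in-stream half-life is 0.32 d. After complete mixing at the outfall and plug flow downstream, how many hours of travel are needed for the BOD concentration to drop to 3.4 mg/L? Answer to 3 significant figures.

Flow-weighted average: C = (12000·2.700 + 1120·34.90) / 13120 = 71490/13120 = 5.449 mg/L.
Half-life 0.32 d → k = ln 2 / 0.32 = 2.166 d⁻¹.
5.449·exp(−k·t) = 3.4 → t = ln(5.449/3.4)/k = 18810 s = 5.225 h.

5.23 h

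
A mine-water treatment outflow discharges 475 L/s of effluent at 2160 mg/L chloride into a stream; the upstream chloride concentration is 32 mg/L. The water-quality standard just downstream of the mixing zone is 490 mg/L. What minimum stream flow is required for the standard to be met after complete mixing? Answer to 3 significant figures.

1730 L/s

Set C_mix = 490: (Q·32.00 + 475.0·2160) / (Q + 475.0) = 490
→ Q = 475.0·(2160 − 490)/(490 − 32.00) = 1732 L/s.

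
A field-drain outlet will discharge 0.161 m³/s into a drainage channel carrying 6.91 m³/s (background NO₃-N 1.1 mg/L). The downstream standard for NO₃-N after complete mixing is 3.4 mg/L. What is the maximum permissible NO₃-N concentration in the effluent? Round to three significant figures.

At the limit, (Qr·Cr + Qe·Cₑ)/(Qr + Qe) = 3.4:
Cₑ = (7.071·3.4 − 6.910·1.100) / 0.1610 = 102.1 mg/L.

102 mg/L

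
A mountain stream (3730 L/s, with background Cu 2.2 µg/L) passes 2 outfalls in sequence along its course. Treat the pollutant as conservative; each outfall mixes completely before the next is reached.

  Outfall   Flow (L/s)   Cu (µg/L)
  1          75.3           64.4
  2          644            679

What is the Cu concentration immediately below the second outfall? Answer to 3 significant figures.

101 µg/L

Outfall 1: combined Q = 3805 L/s; C = (3730·2.200 + 75.30·64.40)/3805 = 3.431 µg/L.
Outfall 2: combined Q = 4449 L/s; C = (3805·3.431 + 644.0·679.0)/4449 = 101.2 µg/L.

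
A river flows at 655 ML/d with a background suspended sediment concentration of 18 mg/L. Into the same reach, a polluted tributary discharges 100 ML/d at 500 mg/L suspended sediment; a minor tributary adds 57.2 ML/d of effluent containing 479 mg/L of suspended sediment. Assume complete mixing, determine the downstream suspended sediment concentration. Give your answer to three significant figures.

110 mg/L

After mixing, C = (655.0·18.00 + 100.0·500.0 + 57.20·479.0) / 812.2 = 89190/812.2 = 109.8 mg/L.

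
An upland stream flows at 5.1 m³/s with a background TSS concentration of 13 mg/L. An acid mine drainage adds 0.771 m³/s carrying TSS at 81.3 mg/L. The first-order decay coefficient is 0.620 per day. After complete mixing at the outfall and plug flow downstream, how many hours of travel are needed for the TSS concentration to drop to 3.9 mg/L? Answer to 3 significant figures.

66.9 h

Mass balance: C = (5.100·13.00 + 0.7710·81.30) / 5.871 = 129.0/5.871 = 21.97 mg/L.
21.97·exp(−k·t) = 3.9 → t = ln(21.97/3.9)/k = 240900 s = 66.92 h.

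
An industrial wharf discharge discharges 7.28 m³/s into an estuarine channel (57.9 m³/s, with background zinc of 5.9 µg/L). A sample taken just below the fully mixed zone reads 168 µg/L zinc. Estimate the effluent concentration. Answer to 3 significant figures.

Mass balance: 57.90·5.900 + 7.280·Cₑ = 65.18·168.0
→ Cₑ = (65.18·168.0 − 57.90·5.900) / 7.280 = 1457 µg/L.

1460 µg/L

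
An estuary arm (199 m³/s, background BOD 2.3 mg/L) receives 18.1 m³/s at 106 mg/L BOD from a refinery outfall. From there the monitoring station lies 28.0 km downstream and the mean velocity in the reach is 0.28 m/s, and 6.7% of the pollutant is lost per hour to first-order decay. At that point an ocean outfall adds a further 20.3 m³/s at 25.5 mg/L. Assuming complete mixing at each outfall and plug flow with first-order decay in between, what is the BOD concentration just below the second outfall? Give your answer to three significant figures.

Conservation of mass: C = (199.0·2.300 + 18.10·106.0) / 217.1 = 2376/217.1 = 10.95 mg/L; combined flow 217.1 m³/s.
Travel time t = 28.0·1000 / 0.28 = 100000 s = 27.78 h.
6.7%/h lost → k = −ln(1 − 0.067) = 0.06935 h⁻¹.
First-order decay: C = 10.95·exp(−k·t) = 10.95·0.1457 = 1.594 mg/L.
At the second outfall, C = (217.1·1.594 + 20.30·25.50) / (217.1 + 20.30) = 3.639 mg/L.

3.64 mg/L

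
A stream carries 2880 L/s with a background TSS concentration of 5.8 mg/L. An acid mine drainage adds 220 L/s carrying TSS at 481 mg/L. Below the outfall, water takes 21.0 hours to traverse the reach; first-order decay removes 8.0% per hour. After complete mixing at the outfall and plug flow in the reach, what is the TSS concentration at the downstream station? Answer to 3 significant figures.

After mixing, C = (2880·5.800 + 220.0·481.0) / 3100 = 122500/3100 = 39.52 mg/L.
8.0%/h lost → k = −ln(1 − 0.08) = 0.08338 h⁻¹.
Decay over the reach: 39.52·exp(−kt) = 39.52·0.1736 = 6.861 mg/L.

6.86 mg/L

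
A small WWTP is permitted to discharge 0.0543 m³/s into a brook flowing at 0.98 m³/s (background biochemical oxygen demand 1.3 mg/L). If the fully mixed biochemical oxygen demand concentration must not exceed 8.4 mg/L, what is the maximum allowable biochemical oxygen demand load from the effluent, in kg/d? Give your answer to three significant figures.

641 kg/d

Mass balance at the limit: 0.9800·1.300 + 0.05430·Cₑ = 1.034·8.4 → Cₑ = 136.5 mg/L.
Load = 0.05430 m³/s × 136.5 g/m³ × 86 400 s/d = 640.6 kg/d.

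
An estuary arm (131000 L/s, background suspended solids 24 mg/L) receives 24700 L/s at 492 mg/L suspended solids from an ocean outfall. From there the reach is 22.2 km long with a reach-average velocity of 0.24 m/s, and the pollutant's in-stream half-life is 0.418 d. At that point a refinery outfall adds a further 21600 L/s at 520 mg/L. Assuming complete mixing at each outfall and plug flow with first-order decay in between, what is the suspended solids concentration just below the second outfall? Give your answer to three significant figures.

78.0 mg/L

After mixing, C = (131000·24.00 + 24700·492.0) / 155700 = 15300000/155700 = 98.24 mg/L; combined flow 155700 L/s.
Travel time t = 22.2·1000 / 0.24 = 92500 s = 25.69 h.
Half-life 0.418 d → k = ln 2 / 0.418 = 1.658 d⁻¹.
First-order decay: C = 98.24·exp(−k·t) = 98.24·0.1694 = 16.65 mg/L.
Second outfall: C = (155700·16.65 + 21600·520.0)/177300 = 77.97 mg/L.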